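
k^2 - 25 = (k - 5)*(k + 5)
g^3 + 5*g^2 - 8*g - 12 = (g - 2)*(g + 1)*(g + 6)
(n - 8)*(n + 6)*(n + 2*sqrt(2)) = n^3 - 2*n^2 + 2*sqrt(2)*n^2 - 48*n - 4*sqrt(2)*n - 96*sqrt(2)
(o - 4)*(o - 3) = o^2 - 7*o + 12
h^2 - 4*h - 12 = (h - 6)*(h + 2)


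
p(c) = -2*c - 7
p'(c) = -2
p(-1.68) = -3.64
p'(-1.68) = -2.00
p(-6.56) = 6.12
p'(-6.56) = -2.00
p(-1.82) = -3.36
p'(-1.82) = -2.00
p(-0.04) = -6.92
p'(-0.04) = -2.00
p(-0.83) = -5.34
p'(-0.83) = -2.00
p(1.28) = -9.56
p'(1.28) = -2.00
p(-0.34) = -6.32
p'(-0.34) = -2.00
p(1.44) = -9.88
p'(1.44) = -2.00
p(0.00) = -7.00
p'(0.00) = -2.00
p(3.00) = -13.00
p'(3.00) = -2.00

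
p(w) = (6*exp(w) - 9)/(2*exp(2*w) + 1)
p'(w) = -4*(6*exp(w) - 9)*exp(2*w)/(2*exp(2*w) + 1)^2 + 6*exp(w)/(2*exp(2*w) + 1)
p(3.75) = 0.07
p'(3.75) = -0.07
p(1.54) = 0.43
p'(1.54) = -0.21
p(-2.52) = -8.41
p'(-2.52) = 0.69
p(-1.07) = -5.62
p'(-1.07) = 3.81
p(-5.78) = -8.98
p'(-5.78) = 0.02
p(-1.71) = -7.43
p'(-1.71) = 1.93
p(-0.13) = -1.47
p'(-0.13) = 3.85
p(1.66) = 0.40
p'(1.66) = -0.23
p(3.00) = 0.14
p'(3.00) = -0.13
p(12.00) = 0.00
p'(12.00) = 0.00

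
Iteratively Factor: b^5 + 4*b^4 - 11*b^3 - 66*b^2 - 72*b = (b)*(b^4 + 4*b^3 - 11*b^2 - 66*b - 72) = b*(b + 2)*(b^3 + 2*b^2 - 15*b - 36) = b*(b - 4)*(b + 2)*(b^2 + 6*b + 9) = b*(b - 4)*(b + 2)*(b + 3)*(b + 3)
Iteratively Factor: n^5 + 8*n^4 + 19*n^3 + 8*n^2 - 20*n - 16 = (n - 1)*(n^4 + 9*n^3 + 28*n^2 + 36*n + 16) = (n - 1)*(n + 4)*(n^3 + 5*n^2 + 8*n + 4) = (n - 1)*(n + 1)*(n + 4)*(n^2 + 4*n + 4) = (n - 1)*(n + 1)*(n + 2)*(n + 4)*(n + 2)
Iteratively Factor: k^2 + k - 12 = (k - 3)*(k + 4)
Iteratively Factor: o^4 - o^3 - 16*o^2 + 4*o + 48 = (o - 4)*(o^3 + 3*o^2 - 4*o - 12) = (o - 4)*(o + 2)*(o^2 + o - 6) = (o - 4)*(o + 2)*(o + 3)*(o - 2)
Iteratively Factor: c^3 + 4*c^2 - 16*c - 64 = (c - 4)*(c^2 + 8*c + 16) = (c - 4)*(c + 4)*(c + 4)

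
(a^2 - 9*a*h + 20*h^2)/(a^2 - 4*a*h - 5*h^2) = (a - 4*h)/(a + h)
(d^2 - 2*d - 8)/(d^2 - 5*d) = (d^2 - 2*d - 8)/(d*(d - 5))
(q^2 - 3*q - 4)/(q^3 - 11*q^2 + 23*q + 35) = (q - 4)/(q^2 - 12*q + 35)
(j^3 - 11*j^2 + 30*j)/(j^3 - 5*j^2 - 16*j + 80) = j*(j - 6)/(j^2 - 16)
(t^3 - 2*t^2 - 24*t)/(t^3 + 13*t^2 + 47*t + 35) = t*(t^2 - 2*t - 24)/(t^3 + 13*t^2 + 47*t + 35)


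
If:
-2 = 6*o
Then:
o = -1/3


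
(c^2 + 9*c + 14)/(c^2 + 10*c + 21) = (c + 2)/(c + 3)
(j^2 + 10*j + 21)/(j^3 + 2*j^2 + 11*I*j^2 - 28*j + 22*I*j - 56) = (j^2 + 10*j + 21)/(j^3 + j^2*(2 + 11*I) + j*(-28 + 22*I) - 56)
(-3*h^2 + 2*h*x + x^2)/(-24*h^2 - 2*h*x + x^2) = (3*h^2 - 2*h*x - x^2)/(24*h^2 + 2*h*x - x^2)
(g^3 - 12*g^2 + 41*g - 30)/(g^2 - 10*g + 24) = (g^2 - 6*g + 5)/(g - 4)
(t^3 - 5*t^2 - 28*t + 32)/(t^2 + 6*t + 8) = (t^2 - 9*t + 8)/(t + 2)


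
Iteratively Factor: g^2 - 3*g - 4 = (g + 1)*(g - 4)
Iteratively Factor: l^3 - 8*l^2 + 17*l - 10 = (l - 2)*(l^2 - 6*l + 5) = (l - 2)*(l - 1)*(l - 5)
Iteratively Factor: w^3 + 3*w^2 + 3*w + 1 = (w + 1)*(w^2 + 2*w + 1) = (w + 1)^2*(w + 1)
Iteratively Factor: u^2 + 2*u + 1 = (u + 1)*(u + 1)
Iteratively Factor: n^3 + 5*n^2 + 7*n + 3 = (n + 1)*(n^2 + 4*n + 3) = (n + 1)*(n + 3)*(n + 1)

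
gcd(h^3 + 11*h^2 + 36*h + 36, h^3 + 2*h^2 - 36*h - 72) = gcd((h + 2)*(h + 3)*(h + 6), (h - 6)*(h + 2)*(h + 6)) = h^2 + 8*h + 12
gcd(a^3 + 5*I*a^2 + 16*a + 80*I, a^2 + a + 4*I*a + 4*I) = a + 4*I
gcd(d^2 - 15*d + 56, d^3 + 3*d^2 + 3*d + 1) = 1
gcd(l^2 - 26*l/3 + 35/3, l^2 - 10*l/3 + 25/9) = l - 5/3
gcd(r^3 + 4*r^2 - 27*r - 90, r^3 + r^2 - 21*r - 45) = r^2 - 2*r - 15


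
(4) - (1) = 3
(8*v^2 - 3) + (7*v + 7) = 8*v^2 + 7*v + 4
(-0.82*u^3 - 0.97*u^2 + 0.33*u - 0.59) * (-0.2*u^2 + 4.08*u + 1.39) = 0.164*u^5 - 3.1516*u^4 - 5.1634*u^3 + 0.1161*u^2 - 1.9485*u - 0.8201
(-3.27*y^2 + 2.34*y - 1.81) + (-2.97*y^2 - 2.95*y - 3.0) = -6.24*y^2 - 0.61*y - 4.81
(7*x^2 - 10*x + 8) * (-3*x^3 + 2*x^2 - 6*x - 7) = -21*x^5 + 44*x^4 - 86*x^3 + 27*x^2 + 22*x - 56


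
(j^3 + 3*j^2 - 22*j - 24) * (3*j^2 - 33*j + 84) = 3*j^5 - 24*j^4 - 81*j^3 + 906*j^2 - 1056*j - 2016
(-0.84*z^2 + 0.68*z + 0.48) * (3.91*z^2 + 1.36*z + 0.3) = -3.2844*z^4 + 1.5164*z^3 + 2.5496*z^2 + 0.8568*z + 0.144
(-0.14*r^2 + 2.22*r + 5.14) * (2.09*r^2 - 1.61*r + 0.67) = -0.2926*r^4 + 4.8652*r^3 + 7.0746*r^2 - 6.788*r + 3.4438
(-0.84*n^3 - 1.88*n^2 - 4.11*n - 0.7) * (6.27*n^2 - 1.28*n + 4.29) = -5.2668*n^5 - 10.7124*n^4 - 26.9669*n^3 - 7.1934*n^2 - 16.7359*n - 3.003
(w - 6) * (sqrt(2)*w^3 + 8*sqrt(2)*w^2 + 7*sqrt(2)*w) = sqrt(2)*w^4 + 2*sqrt(2)*w^3 - 41*sqrt(2)*w^2 - 42*sqrt(2)*w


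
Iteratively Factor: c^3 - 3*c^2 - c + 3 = (c + 1)*(c^2 - 4*c + 3) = (c - 1)*(c + 1)*(c - 3)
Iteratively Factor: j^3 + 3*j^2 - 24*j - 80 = (j + 4)*(j^2 - j - 20) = (j - 5)*(j + 4)*(j + 4)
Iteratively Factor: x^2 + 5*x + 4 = (x + 1)*(x + 4)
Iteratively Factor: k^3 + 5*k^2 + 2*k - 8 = (k + 4)*(k^2 + k - 2) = (k + 2)*(k + 4)*(k - 1)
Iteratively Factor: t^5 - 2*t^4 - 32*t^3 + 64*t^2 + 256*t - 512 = (t - 4)*(t^4 + 2*t^3 - 24*t^2 - 32*t + 128) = (t - 4)*(t - 2)*(t^3 + 4*t^2 - 16*t - 64) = (t - 4)*(t - 2)*(t + 4)*(t^2 - 16) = (t - 4)*(t - 2)*(t + 4)^2*(t - 4)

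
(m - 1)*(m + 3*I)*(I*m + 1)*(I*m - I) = -m^4 + 2*m^3 - 2*I*m^3 - 4*m^2 + 4*I*m^2 + 6*m - 2*I*m - 3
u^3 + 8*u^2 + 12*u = u*(u + 2)*(u + 6)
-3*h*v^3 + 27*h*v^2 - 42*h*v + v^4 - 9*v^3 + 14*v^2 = v*(-3*h + v)*(v - 7)*(v - 2)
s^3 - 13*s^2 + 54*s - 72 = (s - 6)*(s - 4)*(s - 3)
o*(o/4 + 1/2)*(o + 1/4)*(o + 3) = o^4/4 + 21*o^3/16 + 29*o^2/16 + 3*o/8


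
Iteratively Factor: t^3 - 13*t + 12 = (t - 1)*(t^2 + t - 12) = (t - 1)*(t + 4)*(t - 3)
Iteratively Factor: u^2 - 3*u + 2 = (u - 1)*(u - 2)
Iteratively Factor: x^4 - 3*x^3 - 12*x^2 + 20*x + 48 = (x + 2)*(x^3 - 5*x^2 - 2*x + 24) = (x - 3)*(x + 2)*(x^2 - 2*x - 8) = (x - 4)*(x - 3)*(x + 2)*(x + 2)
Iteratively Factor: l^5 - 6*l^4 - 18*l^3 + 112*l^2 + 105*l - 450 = (l + 3)*(l^4 - 9*l^3 + 9*l^2 + 85*l - 150) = (l + 3)^2*(l^3 - 12*l^2 + 45*l - 50) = (l - 5)*(l + 3)^2*(l^2 - 7*l + 10) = (l - 5)^2*(l + 3)^2*(l - 2)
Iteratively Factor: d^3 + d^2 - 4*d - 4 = (d + 2)*(d^2 - d - 2) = (d - 2)*(d + 2)*(d + 1)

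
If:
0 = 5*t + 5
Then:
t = -1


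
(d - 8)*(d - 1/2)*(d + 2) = d^3 - 13*d^2/2 - 13*d + 8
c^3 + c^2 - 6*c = c*(c - 2)*(c + 3)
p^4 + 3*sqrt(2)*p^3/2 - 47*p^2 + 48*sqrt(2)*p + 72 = (p - 3*sqrt(2))*(p - 2*sqrt(2))*(p + sqrt(2)/2)*(p + 6*sqrt(2))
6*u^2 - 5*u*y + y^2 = (-3*u + y)*(-2*u + y)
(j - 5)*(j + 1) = j^2 - 4*j - 5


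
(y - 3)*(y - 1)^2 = y^3 - 5*y^2 + 7*y - 3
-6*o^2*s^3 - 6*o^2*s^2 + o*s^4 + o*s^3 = s^2*(-6*o + s)*(o*s + o)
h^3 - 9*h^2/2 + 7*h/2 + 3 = (h - 3)*(h - 2)*(h + 1/2)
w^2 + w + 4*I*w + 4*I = (w + 1)*(w + 4*I)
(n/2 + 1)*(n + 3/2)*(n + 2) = n^3/2 + 11*n^2/4 + 5*n + 3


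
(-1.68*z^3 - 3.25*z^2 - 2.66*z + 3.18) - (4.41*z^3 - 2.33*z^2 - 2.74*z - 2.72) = -6.09*z^3 - 0.92*z^2 + 0.0800000000000001*z + 5.9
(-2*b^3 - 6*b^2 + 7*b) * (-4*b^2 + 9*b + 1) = 8*b^5 + 6*b^4 - 84*b^3 + 57*b^2 + 7*b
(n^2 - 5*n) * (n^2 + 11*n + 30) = n^4 + 6*n^3 - 25*n^2 - 150*n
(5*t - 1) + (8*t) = 13*t - 1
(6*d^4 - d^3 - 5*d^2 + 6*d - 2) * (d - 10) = 6*d^5 - 61*d^4 + 5*d^3 + 56*d^2 - 62*d + 20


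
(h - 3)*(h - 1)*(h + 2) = h^3 - 2*h^2 - 5*h + 6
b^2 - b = b*(b - 1)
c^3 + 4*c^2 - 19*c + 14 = (c - 2)*(c - 1)*(c + 7)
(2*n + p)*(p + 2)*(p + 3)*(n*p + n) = 2*n^2*p^3 + 12*n^2*p^2 + 22*n^2*p + 12*n^2 + n*p^4 + 6*n*p^3 + 11*n*p^2 + 6*n*p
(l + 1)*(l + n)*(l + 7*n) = l^3 + 8*l^2*n + l^2 + 7*l*n^2 + 8*l*n + 7*n^2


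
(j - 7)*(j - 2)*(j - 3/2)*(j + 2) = j^4 - 17*j^3/2 + 13*j^2/2 + 34*j - 42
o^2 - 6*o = o*(o - 6)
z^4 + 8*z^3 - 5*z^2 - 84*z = z*(z - 3)*(z + 4)*(z + 7)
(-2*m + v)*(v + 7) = -2*m*v - 14*m + v^2 + 7*v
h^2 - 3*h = h*(h - 3)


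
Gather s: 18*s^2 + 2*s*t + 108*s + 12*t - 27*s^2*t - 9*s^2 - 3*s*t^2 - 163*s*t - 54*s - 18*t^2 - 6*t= s^2*(9 - 27*t) + s*(-3*t^2 - 161*t + 54) - 18*t^2 + 6*t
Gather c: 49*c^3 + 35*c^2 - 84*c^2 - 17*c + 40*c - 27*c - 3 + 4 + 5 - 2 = 49*c^3 - 49*c^2 - 4*c + 4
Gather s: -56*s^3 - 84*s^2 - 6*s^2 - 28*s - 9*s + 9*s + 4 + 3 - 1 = -56*s^3 - 90*s^2 - 28*s + 6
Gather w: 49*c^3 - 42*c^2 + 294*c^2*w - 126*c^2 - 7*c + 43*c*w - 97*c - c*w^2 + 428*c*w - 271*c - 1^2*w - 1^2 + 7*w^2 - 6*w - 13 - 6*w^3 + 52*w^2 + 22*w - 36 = 49*c^3 - 168*c^2 - 375*c - 6*w^3 + w^2*(59 - c) + w*(294*c^2 + 471*c + 15) - 50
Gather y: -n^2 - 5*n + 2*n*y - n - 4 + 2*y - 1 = -n^2 - 6*n + y*(2*n + 2) - 5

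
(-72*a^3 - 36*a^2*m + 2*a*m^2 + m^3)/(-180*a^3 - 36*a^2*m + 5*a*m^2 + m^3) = (2*a + m)/(5*a + m)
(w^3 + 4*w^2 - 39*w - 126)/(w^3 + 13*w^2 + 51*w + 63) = (w - 6)/(w + 3)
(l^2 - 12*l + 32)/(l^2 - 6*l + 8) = (l - 8)/(l - 2)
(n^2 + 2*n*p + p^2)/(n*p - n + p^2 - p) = (n + p)/(p - 1)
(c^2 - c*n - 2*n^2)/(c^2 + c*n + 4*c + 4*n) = (c - 2*n)/(c + 4)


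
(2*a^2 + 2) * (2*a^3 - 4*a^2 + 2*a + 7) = 4*a^5 - 8*a^4 + 8*a^3 + 6*a^2 + 4*a + 14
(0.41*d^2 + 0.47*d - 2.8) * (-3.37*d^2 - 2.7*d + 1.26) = -1.3817*d^4 - 2.6909*d^3 + 8.6836*d^2 + 8.1522*d - 3.528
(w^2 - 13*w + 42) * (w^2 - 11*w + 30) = w^4 - 24*w^3 + 215*w^2 - 852*w + 1260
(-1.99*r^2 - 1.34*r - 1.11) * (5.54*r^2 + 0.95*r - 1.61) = -11.0246*r^4 - 9.3141*r^3 - 4.2185*r^2 + 1.1029*r + 1.7871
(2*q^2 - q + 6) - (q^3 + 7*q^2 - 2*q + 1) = -q^3 - 5*q^2 + q + 5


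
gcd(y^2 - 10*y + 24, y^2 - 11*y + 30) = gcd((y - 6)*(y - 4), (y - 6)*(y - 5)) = y - 6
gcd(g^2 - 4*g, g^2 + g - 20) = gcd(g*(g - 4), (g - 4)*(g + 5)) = g - 4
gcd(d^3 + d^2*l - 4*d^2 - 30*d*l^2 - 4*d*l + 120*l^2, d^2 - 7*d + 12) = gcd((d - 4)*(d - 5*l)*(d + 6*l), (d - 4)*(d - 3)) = d - 4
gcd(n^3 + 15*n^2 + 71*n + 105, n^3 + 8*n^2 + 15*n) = n^2 + 8*n + 15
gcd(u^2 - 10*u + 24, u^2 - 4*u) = u - 4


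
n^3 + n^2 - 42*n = n*(n - 6)*(n + 7)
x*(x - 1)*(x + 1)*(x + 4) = x^4 + 4*x^3 - x^2 - 4*x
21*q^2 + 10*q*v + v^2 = (3*q + v)*(7*q + v)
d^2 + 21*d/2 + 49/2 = (d + 7/2)*(d + 7)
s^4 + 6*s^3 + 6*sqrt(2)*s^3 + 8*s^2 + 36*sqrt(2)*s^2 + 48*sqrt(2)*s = s*(s + 2)*(s + 4)*(s + 6*sqrt(2))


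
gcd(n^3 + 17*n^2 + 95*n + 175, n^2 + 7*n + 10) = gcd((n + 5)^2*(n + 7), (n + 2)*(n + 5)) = n + 5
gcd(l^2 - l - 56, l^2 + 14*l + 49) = l + 7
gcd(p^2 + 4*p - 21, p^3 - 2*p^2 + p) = 1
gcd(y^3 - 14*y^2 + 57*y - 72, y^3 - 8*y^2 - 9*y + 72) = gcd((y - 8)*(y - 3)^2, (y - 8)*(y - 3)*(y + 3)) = y^2 - 11*y + 24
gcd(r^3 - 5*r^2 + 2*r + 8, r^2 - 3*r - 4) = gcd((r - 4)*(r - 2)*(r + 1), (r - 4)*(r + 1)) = r^2 - 3*r - 4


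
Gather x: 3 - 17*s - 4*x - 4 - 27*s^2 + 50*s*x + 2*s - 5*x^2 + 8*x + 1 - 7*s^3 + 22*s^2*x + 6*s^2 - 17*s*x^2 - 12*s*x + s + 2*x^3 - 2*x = -7*s^3 - 21*s^2 - 14*s + 2*x^3 + x^2*(-17*s - 5) + x*(22*s^2 + 38*s + 2)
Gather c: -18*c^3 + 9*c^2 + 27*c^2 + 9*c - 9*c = -18*c^3 + 36*c^2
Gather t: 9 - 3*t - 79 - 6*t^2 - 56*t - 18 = -6*t^2 - 59*t - 88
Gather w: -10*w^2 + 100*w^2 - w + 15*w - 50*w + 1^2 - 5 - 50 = 90*w^2 - 36*w - 54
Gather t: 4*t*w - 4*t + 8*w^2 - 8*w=t*(4*w - 4) + 8*w^2 - 8*w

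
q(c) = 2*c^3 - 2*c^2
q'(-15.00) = 1410.00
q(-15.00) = -7200.00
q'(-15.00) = 1410.00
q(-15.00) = -7200.00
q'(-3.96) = 109.93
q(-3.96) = -155.56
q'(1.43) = 6.55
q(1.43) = 1.76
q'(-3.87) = 105.34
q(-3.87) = -145.88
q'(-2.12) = 35.45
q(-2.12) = -28.05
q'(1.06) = 2.50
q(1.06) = 0.13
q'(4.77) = 117.44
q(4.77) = 171.56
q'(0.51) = -0.48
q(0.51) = -0.25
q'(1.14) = 3.24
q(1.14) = 0.36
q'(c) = 6*c^2 - 4*c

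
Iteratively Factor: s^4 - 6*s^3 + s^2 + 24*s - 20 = (s - 5)*(s^3 - s^2 - 4*s + 4) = (s - 5)*(s - 2)*(s^2 + s - 2) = (s - 5)*(s - 2)*(s + 2)*(s - 1)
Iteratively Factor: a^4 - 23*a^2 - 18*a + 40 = (a + 4)*(a^3 - 4*a^2 - 7*a + 10) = (a - 1)*(a + 4)*(a^2 - 3*a - 10) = (a - 5)*(a - 1)*(a + 4)*(a + 2)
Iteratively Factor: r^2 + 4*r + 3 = (r + 1)*(r + 3)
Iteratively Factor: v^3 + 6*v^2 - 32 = (v + 4)*(v^2 + 2*v - 8) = (v + 4)^2*(v - 2)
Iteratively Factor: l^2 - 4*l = (l)*(l - 4)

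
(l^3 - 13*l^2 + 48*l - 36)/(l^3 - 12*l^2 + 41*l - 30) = (l - 6)/(l - 5)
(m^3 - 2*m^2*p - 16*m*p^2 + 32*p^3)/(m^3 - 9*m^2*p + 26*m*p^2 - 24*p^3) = (-m - 4*p)/(-m + 3*p)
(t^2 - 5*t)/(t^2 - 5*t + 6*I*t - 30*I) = t/(t + 6*I)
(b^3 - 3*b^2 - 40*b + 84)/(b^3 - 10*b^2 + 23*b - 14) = (b + 6)/(b - 1)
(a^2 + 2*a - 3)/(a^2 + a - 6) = (a - 1)/(a - 2)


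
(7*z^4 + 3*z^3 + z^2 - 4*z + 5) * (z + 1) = 7*z^5 + 10*z^4 + 4*z^3 - 3*z^2 + z + 5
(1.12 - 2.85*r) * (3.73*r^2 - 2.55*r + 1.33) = -10.6305*r^3 + 11.4451*r^2 - 6.6465*r + 1.4896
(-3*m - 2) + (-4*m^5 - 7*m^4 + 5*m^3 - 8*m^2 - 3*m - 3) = -4*m^5 - 7*m^4 + 5*m^3 - 8*m^2 - 6*m - 5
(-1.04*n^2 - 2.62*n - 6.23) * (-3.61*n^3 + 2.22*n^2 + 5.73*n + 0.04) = 3.7544*n^5 + 7.1494*n^4 + 10.7147*n^3 - 28.8848*n^2 - 35.8027*n - 0.2492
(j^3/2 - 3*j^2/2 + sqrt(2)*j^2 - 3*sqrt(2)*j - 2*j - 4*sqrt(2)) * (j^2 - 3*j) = j^5/2 - 3*j^4 + sqrt(2)*j^4 - 6*sqrt(2)*j^3 + 5*j^3/2 + 6*j^2 + 5*sqrt(2)*j^2 + 12*sqrt(2)*j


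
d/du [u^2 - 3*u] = 2*u - 3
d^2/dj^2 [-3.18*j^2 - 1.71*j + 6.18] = -6.36000000000000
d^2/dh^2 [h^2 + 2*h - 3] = 2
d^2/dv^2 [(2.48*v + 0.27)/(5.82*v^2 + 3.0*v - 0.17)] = ((2.48*v + 0.27)*(11.64*v + 3.0)*(23.28*v + 6.0) - (86.6016*v + 18.0228)*(5.82*v^2 + 3.0*v - 0.17))/(5.82*v^2 + 3.0*v - 0.17)^3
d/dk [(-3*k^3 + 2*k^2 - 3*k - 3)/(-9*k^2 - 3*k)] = (9*k^4 + 6*k^3 - 11*k^2 - 18*k - 3)/(3*k^2*(9*k^2 + 6*k + 1))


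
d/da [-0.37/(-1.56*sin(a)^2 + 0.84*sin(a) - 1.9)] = (0.3108 - 1.1544*sin(a))*cos(a)/(1.56*sin(a)^2 - 0.84*sin(a) + 1.9)^2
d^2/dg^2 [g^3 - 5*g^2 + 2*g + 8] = 6*g - 10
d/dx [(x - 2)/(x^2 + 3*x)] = (-x^2 + 4*x + 6)/(x^2*(x^2 + 6*x + 9))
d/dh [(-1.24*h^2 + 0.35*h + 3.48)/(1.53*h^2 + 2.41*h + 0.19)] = (-3.5239*h^2 - 11.12*h - 8.3203)/(2.3409*h^4 + 7.3746*h^3 + 6.3895*h^2 + 0.9158*h + 0.0361)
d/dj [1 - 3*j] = -3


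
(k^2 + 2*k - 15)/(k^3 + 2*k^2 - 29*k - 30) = (k^2 + 2*k - 15)/(k^3 + 2*k^2 - 29*k - 30)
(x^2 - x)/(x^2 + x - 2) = x/(x + 2)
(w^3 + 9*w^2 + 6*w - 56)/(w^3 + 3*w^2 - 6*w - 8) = (w + 7)/(w + 1)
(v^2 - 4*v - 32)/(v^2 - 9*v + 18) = (v^2 - 4*v - 32)/(v^2 - 9*v + 18)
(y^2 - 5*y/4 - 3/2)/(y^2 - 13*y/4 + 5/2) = (4*y + 3)/(4*y - 5)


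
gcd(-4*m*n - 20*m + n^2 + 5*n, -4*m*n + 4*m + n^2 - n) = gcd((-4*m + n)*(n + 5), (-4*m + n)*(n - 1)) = 4*m - n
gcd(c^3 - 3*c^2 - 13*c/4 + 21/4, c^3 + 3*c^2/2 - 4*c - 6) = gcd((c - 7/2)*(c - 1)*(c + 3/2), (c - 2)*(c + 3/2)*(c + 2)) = c + 3/2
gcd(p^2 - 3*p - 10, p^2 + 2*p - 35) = p - 5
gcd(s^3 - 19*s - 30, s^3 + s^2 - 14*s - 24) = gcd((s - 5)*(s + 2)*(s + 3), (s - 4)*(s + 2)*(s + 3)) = s^2 + 5*s + 6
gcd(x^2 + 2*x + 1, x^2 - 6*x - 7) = x + 1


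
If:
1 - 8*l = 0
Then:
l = 1/8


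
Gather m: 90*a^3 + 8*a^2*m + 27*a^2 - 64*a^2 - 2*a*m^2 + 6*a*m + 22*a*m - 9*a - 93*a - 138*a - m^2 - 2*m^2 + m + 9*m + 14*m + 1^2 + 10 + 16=90*a^3 - 37*a^2 - 240*a + m^2*(-2*a - 3) + m*(8*a^2 + 28*a + 24) + 27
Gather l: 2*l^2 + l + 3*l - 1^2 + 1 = 2*l^2 + 4*l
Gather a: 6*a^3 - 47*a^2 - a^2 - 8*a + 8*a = 6*a^3 - 48*a^2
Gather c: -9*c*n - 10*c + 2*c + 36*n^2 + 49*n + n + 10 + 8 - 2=c*(-9*n - 8) + 36*n^2 + 50*n + 16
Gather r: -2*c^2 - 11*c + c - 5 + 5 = -2*c^2 - 10*c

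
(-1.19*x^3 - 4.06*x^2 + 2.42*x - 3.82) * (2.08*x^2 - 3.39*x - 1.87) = -2.4752*x^5 - 4.4107*x^4 + 21.0223*x^3 - 8.5572*x^2 + 8.4244*x + 7.1434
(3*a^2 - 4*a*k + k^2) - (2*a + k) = 3*a^2 - 4*a*k - 2*a + k^2 - k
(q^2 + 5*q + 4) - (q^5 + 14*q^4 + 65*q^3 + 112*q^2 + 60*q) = -q^5 - 14*q^4 - 65*q^3 - 111*q^2 - 55*q + 4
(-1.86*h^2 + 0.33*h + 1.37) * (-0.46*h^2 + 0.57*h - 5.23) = 0.8556*h^4 - 1.212*h^3 + 9.2857*h^2 - 0.945*h - 7.1651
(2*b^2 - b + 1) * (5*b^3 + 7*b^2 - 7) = 10*b^5 + 9*b^4 - 2*b^3 - 7*b^2 + 7*b - 7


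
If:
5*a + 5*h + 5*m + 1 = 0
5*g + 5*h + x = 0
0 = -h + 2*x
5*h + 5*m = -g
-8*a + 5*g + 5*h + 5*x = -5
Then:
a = 35/188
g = 363/188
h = -165/94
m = 1287/940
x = -165/188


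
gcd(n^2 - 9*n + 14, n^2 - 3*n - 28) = n - 7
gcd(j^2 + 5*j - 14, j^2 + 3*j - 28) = j + 7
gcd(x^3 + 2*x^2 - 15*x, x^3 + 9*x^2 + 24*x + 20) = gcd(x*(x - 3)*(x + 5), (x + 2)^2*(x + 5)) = x + 5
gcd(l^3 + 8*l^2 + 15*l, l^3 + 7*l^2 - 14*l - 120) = l + 5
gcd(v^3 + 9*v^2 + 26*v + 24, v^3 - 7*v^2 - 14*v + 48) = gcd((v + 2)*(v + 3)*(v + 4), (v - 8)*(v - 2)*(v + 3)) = v + 3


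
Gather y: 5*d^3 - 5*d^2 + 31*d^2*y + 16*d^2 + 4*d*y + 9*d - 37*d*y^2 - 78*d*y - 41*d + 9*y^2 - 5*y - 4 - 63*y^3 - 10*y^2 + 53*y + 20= 5*d^3 + 11*d^2 - 32*d - 63*y^3 + y^2*(-37*d - 1) + y*(31*d^2 - 74*d + 48) + 16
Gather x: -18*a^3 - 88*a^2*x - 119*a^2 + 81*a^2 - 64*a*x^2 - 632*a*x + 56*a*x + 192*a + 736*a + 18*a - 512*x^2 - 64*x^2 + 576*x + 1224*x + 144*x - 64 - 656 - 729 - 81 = -18*a^3 - 38*a^2 + 946*a + x^2*(-64*a - 576) + x*(-88*a^2 - 576*a + 1944) - 1530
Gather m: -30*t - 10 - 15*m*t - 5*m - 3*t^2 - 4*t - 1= m*(-15*t - 5) - 3*t^2 - 34*t - 11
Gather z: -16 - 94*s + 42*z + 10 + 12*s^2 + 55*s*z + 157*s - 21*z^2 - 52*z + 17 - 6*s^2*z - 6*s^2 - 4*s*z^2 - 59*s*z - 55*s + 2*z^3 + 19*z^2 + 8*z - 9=6*s^2 + 8*s + 2*z^3 + z^2*(-4*s - 2) + z*(-6*s^2 - 4*s - 2) + 2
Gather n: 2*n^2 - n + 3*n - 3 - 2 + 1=2*n^2 + 2*n - 4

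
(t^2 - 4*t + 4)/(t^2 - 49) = (t^2 - 4*t + 4)/(t^2 - 49)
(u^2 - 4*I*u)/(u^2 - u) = (u - 4*I)/(u - 1)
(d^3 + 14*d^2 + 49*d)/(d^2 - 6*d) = (d^2 + 14*d + 49)/(d - 6)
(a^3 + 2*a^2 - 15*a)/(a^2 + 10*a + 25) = a*(a - 3)/(a + 5)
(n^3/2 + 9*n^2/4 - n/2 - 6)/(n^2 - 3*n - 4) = (-2*n^3 - 9*n^2 + 2*n + 24)/(4*(-n^2 + 3*n + 4))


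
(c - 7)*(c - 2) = c^2 - 9*c + 14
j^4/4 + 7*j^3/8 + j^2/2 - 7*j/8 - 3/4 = (j/4 + 1/2)*(j - 1)*(j + 1)*(j + 3/2)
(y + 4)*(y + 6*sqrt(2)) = y^2 + 4*y + 6*sqrt(2)*y + 24*sqrt(2)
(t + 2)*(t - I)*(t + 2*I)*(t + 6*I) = t^4 + 2*t^3 + 7*I*t^3 - 4*t^2 + 14*I*t^2 - 8*t + 12*I*t + 24*I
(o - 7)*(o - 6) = o^2 - 13*o + 42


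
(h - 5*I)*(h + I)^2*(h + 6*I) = h^4 + 3*I*h^3 + 27*h^2 + 59*I*h - 30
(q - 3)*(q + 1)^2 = q^3 - q^2 - 5*q - 3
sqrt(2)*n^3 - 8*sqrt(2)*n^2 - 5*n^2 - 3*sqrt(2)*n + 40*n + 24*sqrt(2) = (n - 8)*(n - 3*sqrt(2))*(sqrt(2)*n + 1)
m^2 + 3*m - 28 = (m - 4)*(m + 7)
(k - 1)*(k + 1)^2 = k^3 + k^2 - k - 1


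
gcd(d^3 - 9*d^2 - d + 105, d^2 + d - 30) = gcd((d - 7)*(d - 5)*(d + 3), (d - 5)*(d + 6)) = d - 5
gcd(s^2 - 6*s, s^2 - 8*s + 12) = s - 6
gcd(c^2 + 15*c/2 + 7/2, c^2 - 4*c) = 1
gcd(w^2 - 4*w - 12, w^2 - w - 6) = w + 2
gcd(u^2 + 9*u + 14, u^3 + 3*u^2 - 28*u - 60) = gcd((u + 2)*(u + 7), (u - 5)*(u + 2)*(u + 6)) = u + 2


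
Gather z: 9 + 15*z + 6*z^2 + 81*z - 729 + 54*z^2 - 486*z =60*z^2 - 390*z - 720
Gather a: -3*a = -3*a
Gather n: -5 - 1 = -6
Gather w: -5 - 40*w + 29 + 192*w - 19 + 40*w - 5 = 192*w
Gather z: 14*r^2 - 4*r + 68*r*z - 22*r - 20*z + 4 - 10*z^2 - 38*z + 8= 14*r^2 - 26*r - 10*z^2 + z*(68*r - 58) + 12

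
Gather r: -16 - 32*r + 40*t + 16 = -32*r + 40*t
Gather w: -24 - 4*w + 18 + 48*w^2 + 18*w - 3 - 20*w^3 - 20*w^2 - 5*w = -20*w^3 + 28*w^2 + 9*w - 9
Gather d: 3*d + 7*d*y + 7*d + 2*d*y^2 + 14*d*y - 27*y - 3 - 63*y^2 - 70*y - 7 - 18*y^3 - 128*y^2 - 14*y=d*(2*y^2 + 21*y + 10) - 18*y^3 - 191*y^2 - 111*y - 10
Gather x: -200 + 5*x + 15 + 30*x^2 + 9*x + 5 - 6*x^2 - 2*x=24*x^2 + 12*x - 180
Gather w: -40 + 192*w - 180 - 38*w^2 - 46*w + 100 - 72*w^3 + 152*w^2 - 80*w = -72*w^3 + 114*w^2 + 66*w - 120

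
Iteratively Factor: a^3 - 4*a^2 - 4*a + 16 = (a - 4)*(a^2 - 4) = (a - 4)*(a - 2)*(a + 2)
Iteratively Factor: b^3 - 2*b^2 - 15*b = (b + 3)*(b^2 - 5*b) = (b - 5)*(b + 3)*(b)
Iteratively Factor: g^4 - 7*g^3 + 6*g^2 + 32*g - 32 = (g - 4)*(g^3 - 3*g^2 - 6*g + 8) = (g - 4)*(g + 2)*(g^2 - 5*g + 4) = (g - 4)^2*(g + 2)*(g - 1)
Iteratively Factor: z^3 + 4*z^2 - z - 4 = (z + 1)*(z^2 + 3*z - 4) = (z - 1)*(z + 1)*(z + 4)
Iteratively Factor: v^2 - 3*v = (v)*(v - 3)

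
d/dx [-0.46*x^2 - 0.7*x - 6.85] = -0.92*x - 0.7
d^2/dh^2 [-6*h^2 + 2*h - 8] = -12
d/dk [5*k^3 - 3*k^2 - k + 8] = 15*k^2 - 6*k - 1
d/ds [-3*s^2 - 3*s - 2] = -6*s - 3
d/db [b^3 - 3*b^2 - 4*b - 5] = 3*b^2 - 6*b - 4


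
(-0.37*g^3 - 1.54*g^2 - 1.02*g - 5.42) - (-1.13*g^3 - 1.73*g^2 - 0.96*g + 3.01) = 0.76*g^3 + 0.19*g^2 - 0.0600000000000001*g - 8.43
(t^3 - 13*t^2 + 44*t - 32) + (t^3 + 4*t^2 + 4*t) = 2*t^3 - 9*t^2 + 48*t - 32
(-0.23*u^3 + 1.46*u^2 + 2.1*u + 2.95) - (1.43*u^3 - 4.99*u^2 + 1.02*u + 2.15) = -1.66*u^3 + 6.45*u^2 + 1.08*u + 0.8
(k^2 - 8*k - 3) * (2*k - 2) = 2*k^3 - 18*k^2 + 10*k + 6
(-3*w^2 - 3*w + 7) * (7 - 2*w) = 6*w^3 - 15*w^2 - 35*w + 49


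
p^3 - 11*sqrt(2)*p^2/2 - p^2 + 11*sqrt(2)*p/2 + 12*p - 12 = (p - 1)*(p - 4*sqrt(2))*(p - 3*sqrt(2)/2)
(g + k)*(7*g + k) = 7*g^2 + 8*g*k + k^2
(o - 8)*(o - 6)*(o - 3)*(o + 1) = o^4 - 16*o^3 + 73*o^2 - 54*o - 144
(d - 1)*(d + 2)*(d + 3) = d^3 + 4*d^2 + d - 6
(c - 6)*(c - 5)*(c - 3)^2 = c^4 - 17*c^3 + 105*c^2 - 279*c + 270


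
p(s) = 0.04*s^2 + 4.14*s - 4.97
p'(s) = 0.08*s + 4.14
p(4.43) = 14.16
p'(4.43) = 4.49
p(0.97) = -0.92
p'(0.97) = 4.22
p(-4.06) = -21.12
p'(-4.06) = 3.82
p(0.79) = -1.67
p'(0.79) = 4.20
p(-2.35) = -14.48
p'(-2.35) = 3.95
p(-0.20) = -5.80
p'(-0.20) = 4.12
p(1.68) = 2.10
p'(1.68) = 4.27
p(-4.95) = -24.48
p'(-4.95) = 3.74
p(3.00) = 7.81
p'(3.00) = 4.38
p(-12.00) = -48.89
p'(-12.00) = 3.18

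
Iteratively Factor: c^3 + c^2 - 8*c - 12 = (c - 3)*(c^2 + 4*c + 4) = (c - 3)*(c + 2)*(c + 2)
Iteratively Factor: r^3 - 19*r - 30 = (r + 2)*(r^2 - 2*r - 15) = (r + 2)*(r + 3)*(r - 5)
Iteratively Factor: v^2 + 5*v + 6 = (v + 3)*(v + 2)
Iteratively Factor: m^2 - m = (m)*(m - 1)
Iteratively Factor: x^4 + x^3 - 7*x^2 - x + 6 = (x - 1)*(x^3 + 2*x^2 - 5*x - 6) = (x - 2)*(x - 1)*(x^2 + 4*x + 3) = (x - 2)*(x - 1)*(x + 3)*(x + 1)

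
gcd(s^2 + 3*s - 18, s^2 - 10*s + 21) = s - 3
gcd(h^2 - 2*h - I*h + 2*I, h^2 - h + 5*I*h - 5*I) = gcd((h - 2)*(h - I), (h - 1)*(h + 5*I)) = 1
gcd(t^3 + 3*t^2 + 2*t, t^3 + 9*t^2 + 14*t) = t^2 + 2*t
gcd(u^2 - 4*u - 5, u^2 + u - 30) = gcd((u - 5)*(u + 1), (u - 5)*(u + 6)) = u - 5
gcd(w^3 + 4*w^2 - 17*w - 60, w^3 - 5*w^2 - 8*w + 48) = w^2 - w - 12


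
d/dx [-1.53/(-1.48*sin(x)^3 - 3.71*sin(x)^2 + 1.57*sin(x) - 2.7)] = (-6.7932*sin(x)^2 - 11.3526*sin(x) + 2.4021)*cos(x)/(1.48*sin(x)^3 + 3.71*sin(x)^2 - 1.57*sin(x) + 2.7)^2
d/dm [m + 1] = 1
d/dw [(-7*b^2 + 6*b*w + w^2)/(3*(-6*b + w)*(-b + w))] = -13*b/(108*b^2 - 36*b*w + 3*w^2)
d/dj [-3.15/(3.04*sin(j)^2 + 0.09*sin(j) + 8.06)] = (19.152*sin(j) + 0.2835)*cos(j)/(3.04*sin(j)^2 + 0.09*sin(j) + 8.06)^2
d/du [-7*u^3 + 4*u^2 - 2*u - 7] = -21*u^2 + 8*u - 2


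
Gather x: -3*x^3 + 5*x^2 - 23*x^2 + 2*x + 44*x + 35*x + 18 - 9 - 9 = -3*x^3 - 18*x^2 + 81*x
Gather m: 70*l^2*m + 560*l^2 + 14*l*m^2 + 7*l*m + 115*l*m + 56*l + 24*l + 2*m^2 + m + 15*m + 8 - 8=560*l^2 + 80*l + m^2*(14*l + 2) + m*(70*l^2 + 122*l + 16)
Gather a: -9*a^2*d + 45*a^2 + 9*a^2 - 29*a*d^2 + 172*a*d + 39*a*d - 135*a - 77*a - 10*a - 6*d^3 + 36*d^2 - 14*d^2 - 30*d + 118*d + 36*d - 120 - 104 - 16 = a^2*(54 - 9*d) + a*(-29*d^2 + 211*d - 222) - 6*d^3 + 22*d^2 + 124*d - 240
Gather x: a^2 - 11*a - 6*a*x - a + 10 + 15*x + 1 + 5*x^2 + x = a^2 - 12*a + 5*x^2 + x*(16 - 6*a) + 11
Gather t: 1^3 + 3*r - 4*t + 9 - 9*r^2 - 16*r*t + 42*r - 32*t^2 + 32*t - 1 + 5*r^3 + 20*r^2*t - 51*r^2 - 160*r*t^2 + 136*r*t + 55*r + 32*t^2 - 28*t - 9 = 5*r^3 - 60*r^2 - 160*r*t^2 + 100*r + t*(20*r^2 + 120*r)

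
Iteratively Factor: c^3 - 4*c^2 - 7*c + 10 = (c + 2)*(c^2 - 6*c + 5) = (c - 1)*(c + 2)*(c - 5)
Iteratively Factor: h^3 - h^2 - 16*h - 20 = (h - 5)*(h^2 + 4*h + 4) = (h - 5)*(h + 2)*(h + 2)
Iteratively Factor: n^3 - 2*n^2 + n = (n)*(n^2 - 2*n + 1) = n*(n - 1)*(n - 1)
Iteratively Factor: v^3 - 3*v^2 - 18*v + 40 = (v - 5)*(v^2 + 2*v - 8) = (v - 5)*(v - 2)*(v + 4)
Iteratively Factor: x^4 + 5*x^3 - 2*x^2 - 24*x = (x - 2)*(x^3 + 7*x^2 + 12*x) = (x - 2)*(x + 4)*(x^2 + 3*x) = (x - 2)*(x + 3)*(x + 4)*(x)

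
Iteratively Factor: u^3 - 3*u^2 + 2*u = (u - 1)*(u^2 - 2*u) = (u - 2)*(u - 1)*(u)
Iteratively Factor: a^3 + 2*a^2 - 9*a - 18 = (a + 2)*(a^2 - 9) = (a - 3)*(a + 2)*(a + 3)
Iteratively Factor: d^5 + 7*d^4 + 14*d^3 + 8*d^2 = (d)*(d^4 + 7*d^3 + 14*d^2 + 8*d) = d*(d + 1)*(d^3 + 6*d^2 + 8*d) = d*(d + 1)*(d + 2)*(d^2 + 4*d) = d*(d + 1)*(d + 2)*(d + 4)*(d)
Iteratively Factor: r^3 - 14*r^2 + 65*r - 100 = (r - 5)*(r^2 - 9*r + 20) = (r - 5)*(r - 4)*(r - 5)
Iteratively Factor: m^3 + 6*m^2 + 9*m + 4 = (m + 4)*(m^2 + 2*m + 1) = (m + 1)*(m + 4)*(m + 1)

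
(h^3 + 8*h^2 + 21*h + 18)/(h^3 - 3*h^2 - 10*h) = (h^2 + 6*h + 9)/(h*(h - 5))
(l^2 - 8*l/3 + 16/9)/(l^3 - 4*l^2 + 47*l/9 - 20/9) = (3*l - 4)/(3*l^2 - 8*l + 5)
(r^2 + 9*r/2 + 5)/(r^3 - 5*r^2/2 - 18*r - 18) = (2*r + 5)/(2*r^2 - 9*r - 18)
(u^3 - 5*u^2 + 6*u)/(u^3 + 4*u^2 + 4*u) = (u^2 - 5*u + 6)/(u^2 + 4*u + 4)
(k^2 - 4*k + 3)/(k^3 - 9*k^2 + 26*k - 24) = (k - 1)/(k^2 - 6*k + 8)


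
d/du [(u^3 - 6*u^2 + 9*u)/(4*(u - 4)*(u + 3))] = (u^4 - 2*u^3 - 39*u^2 + 144*u - 108)/(4*(u^4 - 2*u^3 - 23*u^2 + 24*u + 144))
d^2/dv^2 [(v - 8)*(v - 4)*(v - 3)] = 6*v - 30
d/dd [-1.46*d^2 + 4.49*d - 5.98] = 4.49 - 2.92*d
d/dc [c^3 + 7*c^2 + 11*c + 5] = 3*c^2 + 14*c + 11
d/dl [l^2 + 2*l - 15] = 2*l + 2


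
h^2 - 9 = (h - 3)*(h + 3)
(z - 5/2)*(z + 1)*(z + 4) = z^3 + 5*z^2/2 - 17*z/2 - 10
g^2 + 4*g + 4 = (g + 2)^2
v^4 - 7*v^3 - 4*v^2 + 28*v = v*(v - 7)*(v - 2)*(v + 2)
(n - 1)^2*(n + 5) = n^3 + 3*n^2 - 9*n + 5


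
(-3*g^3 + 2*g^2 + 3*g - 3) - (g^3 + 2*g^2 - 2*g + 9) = -4*g^3 + 5*g - 12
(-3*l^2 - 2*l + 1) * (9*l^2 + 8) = -27*l^4 - 18*l^3 - 15*l^2 - 16*l + 8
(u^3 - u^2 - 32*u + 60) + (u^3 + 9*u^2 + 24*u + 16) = 2*u^3 + 8*u^2 - 8*u + 76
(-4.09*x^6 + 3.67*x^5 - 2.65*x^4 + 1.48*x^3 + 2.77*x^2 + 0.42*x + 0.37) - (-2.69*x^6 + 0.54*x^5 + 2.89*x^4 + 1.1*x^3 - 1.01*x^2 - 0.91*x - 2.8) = -1.4*x^6 + 3.13*x^5 - 5.54*x^4 + 0.38*x^3 + 3.78*x^2 + 1.33*x + 3.17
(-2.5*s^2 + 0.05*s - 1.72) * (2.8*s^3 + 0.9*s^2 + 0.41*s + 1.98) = -7.0*s^5 - 2.11*s^4 - 5.796*s^3 - 6.4775*s^2 - 0.6062*s - 3.4056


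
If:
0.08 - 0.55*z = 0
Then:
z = 0.15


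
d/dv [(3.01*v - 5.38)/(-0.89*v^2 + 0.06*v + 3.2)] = (2.6789*v^2 - 9.5764*v + 9.9548)/(0.7921*v^4 - 0.1068*v^3 - 5.6924*v^2 + 0.384*v + 10.24)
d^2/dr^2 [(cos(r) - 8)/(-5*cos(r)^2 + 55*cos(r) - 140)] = (9*(1 - cos(2*r))^2*cos(r)/4 - 21*(1 - cos(2*r))^2/4 - 1970*cos(r) + 121*cos(2*r) + 51*cos(3*r)/2 - cos(5*r)/2 + 1014)/(5*(cos(r) - 7)^3*(cos(r) - 4)^3)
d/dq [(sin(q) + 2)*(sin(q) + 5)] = (2*sin(q) + 7)*cos(q)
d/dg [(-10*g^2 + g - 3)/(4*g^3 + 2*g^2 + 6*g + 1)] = (40*g^4 - 8*g^3 - 26*g^2 - 8*g + 19)/(16*g^6 + 16*g^5 + 52*g^4 + 32*g^3 + 40*g^2 + 12*g + 1)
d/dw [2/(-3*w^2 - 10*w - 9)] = 4*(3*w + 5)/(3*w^2 + 10*w + 9)^2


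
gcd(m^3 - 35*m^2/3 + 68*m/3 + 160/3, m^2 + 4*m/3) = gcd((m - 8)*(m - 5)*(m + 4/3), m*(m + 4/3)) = m + 4/3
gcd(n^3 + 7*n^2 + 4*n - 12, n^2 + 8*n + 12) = n^2 + 8*n + 12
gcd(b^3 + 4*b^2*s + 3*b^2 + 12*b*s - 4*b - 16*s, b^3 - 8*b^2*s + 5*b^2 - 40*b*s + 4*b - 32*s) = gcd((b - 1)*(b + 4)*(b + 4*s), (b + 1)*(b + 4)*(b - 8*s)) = b + 4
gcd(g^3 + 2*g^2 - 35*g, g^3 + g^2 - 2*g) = g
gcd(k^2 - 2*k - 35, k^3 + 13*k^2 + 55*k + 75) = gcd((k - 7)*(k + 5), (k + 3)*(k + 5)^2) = k + 5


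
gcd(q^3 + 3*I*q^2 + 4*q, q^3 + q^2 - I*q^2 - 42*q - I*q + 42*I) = q - I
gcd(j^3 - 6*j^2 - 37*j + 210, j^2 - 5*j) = j - 5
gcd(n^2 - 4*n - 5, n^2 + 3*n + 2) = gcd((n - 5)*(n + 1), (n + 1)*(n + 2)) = n + 1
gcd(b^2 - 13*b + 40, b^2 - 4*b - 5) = b - 5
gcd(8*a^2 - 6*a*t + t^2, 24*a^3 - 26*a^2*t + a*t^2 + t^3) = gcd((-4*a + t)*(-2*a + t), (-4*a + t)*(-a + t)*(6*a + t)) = -4*a + t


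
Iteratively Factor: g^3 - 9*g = (g)*(g^2 - 9) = g*(g + 3)*(g - 3)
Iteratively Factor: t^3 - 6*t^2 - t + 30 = (t - 3)*(t^2 - 3*t - 10) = (t - 5)*(t - 3)*(t + 2)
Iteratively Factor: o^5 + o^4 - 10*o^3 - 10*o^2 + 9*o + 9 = (o + 3)*(o^4 - 2*o^3 - 4*o^2 + 2*o + 3) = (o - 3)*(o + 3)*(o^3 + o^2 - o - 1) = (o - 3)*(o - 1)*(o + 3)*(o^2 + 2*o + 1) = (o - 3)*(o - 1)*(o + 1)*(o + 3)*(o + 1)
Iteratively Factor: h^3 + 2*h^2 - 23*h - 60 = (h - 5)*(h^2 + 7*h + 12) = (h - 5)*(h + 3)*(h + 4)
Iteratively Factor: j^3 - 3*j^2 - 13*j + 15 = (j + 3)*(j^2 - 6*j + 5) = (j - 1)*(j + 3)*(j - 5)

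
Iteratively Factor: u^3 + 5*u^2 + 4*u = (u + 4)*(u^2 + u) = (u + 1)*(u + 4)*(u)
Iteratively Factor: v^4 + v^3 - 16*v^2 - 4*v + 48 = (v - 3)*(v^3 + 4*v^2 - 4*v - 16) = (v - 3)*(v + 2)*(v^2 + 2*v - 8) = (v - 3)*(v - 2)*(v + 2)*(v + 4)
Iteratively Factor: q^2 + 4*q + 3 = (q + 3)*(q + 1)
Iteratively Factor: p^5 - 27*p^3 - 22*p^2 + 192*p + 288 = (p - 4)*(p^4 + 4*p^3 - 11*p^2 - 66*p - 72) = (p - 4)^2*(p^3 + 8*p^2 + 21*p + 18) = (p - 4)^2*(p + 3)*(p^2 + 5*p + 6) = (p - 4)^2*(p + 3)^2*(p + 2)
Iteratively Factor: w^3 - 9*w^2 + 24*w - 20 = (w - 2)*(w^2 - 7*w + 10) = (w - 5)*(w - 2)*(w - 2)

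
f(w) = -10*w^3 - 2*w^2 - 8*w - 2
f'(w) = -30*w^2 - 4*w - 8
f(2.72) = -239.79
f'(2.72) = -240.83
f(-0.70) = 6.05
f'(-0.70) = -19.90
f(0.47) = -7.24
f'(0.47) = -16.51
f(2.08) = -117.28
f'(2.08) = -146.11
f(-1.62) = 48.23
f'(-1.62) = -80.25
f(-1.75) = 59.47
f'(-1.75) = -92.88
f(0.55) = -8.67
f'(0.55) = -19.28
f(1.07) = -25.10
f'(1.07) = -46.63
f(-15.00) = 33418.00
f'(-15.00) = -6698.00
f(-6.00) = 2134.00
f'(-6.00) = -1064.00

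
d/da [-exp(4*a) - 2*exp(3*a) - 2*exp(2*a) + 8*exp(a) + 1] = (-4*exp(3*a) - 6*exp(2*a) - 4*exp(a) + 8)*exp(a)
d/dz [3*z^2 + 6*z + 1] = 6*z + 6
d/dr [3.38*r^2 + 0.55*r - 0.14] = 6.76*r + 0.55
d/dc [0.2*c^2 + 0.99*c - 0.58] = 0.4*c + 0.99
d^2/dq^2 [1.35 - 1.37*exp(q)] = -1.37*exp(q)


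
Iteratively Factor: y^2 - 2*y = (y)*(y - 2)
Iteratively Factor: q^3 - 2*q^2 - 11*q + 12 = (q - 1)*(q^2 - q - 12) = (q - 4)*(q - 1)*(q + 3)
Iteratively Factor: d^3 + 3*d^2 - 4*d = (d + 4)*(d^2 - d) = d*(d + 4)*(d - 1)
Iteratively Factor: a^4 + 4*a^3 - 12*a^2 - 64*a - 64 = (a - 4)*(a^3 + 8*a^2 + 20*a + 16) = (a - 4)*(a + 2)*(a^2 + 6*a + 8) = (a - 4)*(a + 2)^2*(a + 4)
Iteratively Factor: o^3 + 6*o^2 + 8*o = (o + 2)*(o^2 + 4*o) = o*(o + 2)*(o + 4)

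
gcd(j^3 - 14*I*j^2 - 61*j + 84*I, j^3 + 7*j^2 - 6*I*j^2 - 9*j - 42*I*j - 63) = j - 3*I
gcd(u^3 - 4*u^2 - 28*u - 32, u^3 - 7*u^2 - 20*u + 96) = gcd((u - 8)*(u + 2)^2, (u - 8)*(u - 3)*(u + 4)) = u - 8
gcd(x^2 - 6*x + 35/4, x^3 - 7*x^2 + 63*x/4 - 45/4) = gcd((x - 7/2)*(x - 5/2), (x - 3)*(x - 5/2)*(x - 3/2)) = x - 5/2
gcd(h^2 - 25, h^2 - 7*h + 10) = h - 5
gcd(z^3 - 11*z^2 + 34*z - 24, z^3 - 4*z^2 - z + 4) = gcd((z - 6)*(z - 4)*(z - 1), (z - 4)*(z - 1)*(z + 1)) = z^2 - 5*z + 4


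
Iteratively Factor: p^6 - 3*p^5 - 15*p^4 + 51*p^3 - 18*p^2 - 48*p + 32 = (p + 4)*(p^5 - 7*p^4 + 13*p^3 - p^2 - 14*p + 8) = (p + 1)*(p + 4)*(p^4 - 8*p^3 + 21*p^2 - 22*p + 8) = (p - 1)*(p + 1)*(p + 4)*(p^3 - 7*p^2 + 14*p - 8) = (p - 1)^2*(p + 1)*(p + 4)*(p^2 - 6*p + 8) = (p - 2)*(p - 1)^2*(p + 1)*(p + 4)*(p - 4)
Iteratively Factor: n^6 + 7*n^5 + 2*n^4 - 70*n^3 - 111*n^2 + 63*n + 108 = (n + 4)*(n^5 + 3*n^4 - 10*n^3 - 30*n^2 + 9*n + 27) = (n + 1)*(n + 4)*(n^4 + 2*n^3 - 12*n^2 - 18*n + 27) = (n + 1)*(n + 3)*(n + 4)*(n^3 - n^2 - 9*n + 9) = (n + 1)*(n + 3)^2*(n + 4)*(n^2 - 4*n + 3) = (n - 1)*(n + 1)*(n + 3)^2*(n + 4)*(n - 3)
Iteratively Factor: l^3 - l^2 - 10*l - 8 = (l + 1)*(l^2 - 2*l - 8) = (l - 4)*(l + 1)*(l + 2)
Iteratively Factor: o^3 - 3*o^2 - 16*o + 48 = (o + 4)*(o^2 - 7*o + 12) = (o - 4)*(o + 4)*(o - 3)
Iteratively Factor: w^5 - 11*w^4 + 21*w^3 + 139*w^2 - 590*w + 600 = (w - 3)*(w^4 - 8*w^3 - 3*w^2 + 130*w - 200) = (w - 5)*(w - 3)*(w^3 - 3*w^2 - 18*w + 40) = (w - 5)^2*(w - 3)*(w^2 + 2*w - 8) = (w - 5)^2*(w - 3)*(w + 4)*(w - 2)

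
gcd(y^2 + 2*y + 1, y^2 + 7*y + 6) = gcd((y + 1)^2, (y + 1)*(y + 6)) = y + 1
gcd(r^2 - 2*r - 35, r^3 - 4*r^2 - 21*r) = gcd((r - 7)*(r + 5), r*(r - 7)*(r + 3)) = r - 7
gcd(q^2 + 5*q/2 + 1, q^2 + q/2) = q + 1/2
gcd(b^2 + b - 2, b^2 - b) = b - 1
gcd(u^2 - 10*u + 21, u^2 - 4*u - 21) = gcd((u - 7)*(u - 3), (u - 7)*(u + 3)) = u - 7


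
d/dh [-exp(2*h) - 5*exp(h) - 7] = (-2*exp(h) - 5)*exp(h)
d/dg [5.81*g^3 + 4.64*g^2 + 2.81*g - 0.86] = 17.43*g^2 + 9.28*g + 2.81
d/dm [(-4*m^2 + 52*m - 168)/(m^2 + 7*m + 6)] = 16*(-5*m^2 + 18*m + 93)/(m^4 + 14*m^3 + 61*m^2 + 84*m + 36)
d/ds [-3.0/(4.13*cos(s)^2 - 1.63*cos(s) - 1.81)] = (4.89 - 24.78*cos(s))*sin(s)/(-4.13*cos(s)^2 + 1.63*cos(s) + 1.81)^2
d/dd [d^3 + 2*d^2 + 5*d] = 3*d^2 + 4*d + 5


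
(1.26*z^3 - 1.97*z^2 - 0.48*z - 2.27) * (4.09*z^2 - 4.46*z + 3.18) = 5.1534*z^5 - 13.6769*z^4 + 10.8298*z^3 - 13.4081*z^2 + 8.5978*z - 7.2186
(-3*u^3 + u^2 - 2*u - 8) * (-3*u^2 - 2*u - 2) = 9*u^5 + 3*u^4 + 10*u^3 + 26*u^2 + 20*u + 16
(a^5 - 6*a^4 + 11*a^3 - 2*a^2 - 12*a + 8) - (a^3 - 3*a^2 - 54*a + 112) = a^5 - 6*a^4 + 10*a^3 + a^2 + 42*a - 104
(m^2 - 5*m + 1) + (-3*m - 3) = m^2 - 8*m - 2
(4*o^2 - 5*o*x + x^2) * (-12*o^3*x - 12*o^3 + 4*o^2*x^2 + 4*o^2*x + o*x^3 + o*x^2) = -48*o^5*x - 48*o^5 + 76*o^4*x^2 + 76*o^4*x - 28*o^3*x^3 - 28*o^3*x^2 - o^2*x^4 - o^2*x^3 + o*x^5 + o*x^4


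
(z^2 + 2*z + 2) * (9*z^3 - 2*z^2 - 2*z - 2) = 9*z^5 + 16*z^4 + 12*z^3 - 10*z^2 - 8*z - 4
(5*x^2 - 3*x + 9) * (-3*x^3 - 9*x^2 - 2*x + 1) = -15*x^5 - 36*x^4 - 10*x^3 - 70*x^2 - 21*x + 9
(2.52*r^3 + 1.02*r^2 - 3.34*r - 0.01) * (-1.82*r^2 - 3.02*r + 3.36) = -4.5864*r^5 - 9.4668*r^4 + 11.4656*r^3 + 13.5322*r^2 - 11.1922*r - 0.0336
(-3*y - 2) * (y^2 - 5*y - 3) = -3*y^3 + 13*y^2 + 19*y + 6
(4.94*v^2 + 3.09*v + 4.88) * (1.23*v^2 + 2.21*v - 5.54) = 6.0762*v^4 + 14.7181*v^3 - 14.5363*v^2 - 6.3338*v - 27.0352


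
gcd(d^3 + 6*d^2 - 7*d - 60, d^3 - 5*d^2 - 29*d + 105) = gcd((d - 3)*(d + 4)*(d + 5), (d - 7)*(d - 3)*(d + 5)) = d^2 + 2*d - 15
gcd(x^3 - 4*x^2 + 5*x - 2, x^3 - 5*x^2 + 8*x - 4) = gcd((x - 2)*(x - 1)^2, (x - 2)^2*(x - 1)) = x^2 - 3*x + 2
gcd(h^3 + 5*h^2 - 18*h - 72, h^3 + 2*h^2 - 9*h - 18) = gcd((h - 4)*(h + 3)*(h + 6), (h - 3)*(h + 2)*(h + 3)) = h + 3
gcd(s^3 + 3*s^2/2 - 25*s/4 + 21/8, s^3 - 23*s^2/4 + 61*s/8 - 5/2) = s - 1/2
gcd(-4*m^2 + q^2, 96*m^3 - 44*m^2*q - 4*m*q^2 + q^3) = -2*m + q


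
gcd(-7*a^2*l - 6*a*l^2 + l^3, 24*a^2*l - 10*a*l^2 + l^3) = l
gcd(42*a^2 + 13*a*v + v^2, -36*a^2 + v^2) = 6*a + v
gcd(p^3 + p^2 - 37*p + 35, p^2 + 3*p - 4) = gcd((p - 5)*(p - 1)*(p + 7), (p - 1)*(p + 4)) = p - 1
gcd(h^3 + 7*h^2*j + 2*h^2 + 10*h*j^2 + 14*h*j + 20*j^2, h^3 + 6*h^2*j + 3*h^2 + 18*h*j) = 1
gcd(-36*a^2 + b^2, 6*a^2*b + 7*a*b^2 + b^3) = 6*a + b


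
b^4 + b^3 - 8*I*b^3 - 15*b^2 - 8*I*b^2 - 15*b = b*(b + 1)*(b - 5*I)*(b - 3*I)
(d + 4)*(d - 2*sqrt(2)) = d^2 - 2*sqrt(2)*d + 4*d - 8*sqrt(2)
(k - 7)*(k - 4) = k^2 - 11*k + 28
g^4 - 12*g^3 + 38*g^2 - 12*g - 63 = (g - 7)*(g - 3)^2*(g + 1)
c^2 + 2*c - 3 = (c - 1)*(c + 3)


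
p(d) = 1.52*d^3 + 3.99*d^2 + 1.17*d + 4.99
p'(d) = 4.56*d^2 + 7.98*d + 1.17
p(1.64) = 24.34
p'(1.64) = 26.52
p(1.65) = 24.61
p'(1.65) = 26.75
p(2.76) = 70.57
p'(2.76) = 57.93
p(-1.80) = 6.95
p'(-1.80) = 1.58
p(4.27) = 201.07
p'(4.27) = 118.39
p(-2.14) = 5.86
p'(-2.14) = 4.98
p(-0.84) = 5.92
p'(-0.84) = -2.32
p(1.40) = 18.62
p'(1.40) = 21.28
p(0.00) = 4.99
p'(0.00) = 1.17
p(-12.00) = -2061.05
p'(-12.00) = 562.05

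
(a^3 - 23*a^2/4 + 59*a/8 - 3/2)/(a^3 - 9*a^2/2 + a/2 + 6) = (a - 1/4)/(a + 1)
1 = 1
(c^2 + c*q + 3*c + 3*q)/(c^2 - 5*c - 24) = (c + q)/(c - 8)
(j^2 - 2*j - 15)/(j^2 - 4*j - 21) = (j - 5)/(j - 7)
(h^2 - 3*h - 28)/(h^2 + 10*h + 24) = (h - 7)/(h + 6)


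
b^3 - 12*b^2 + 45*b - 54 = (b - 6)*(b - 3)^2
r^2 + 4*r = r*(r + 4)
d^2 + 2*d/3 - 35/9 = (d - 5/3)*(d + 7/3)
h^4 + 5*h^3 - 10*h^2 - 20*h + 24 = (h - 2)*(h - 1)*(h + 2)*(h + 6)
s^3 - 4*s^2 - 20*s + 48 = (s - 6)*(s - 2)*(s + 4)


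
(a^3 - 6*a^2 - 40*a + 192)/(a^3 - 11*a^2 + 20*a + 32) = (a + 6)/(a + 1)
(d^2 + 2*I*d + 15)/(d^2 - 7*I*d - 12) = (d + 5*I)/(d - 4*I)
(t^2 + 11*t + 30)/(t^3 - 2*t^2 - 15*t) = (t^2 + 11*t + 30)/(t*(t^2 - 2*t - 15))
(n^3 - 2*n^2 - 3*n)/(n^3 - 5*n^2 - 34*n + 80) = n*(n^2 - 2*n - 3)/(n^3 - 5*n^2 - 34*n + 80)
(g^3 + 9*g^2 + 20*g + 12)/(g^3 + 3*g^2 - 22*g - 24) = (g + 2)/(g - 4)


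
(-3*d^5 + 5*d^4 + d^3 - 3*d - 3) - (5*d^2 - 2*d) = -3*d^5 + 5*d^4 + d^3 - 5*d^2 - d - 3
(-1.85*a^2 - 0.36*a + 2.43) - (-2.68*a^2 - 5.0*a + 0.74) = 0.83*a^2 + 4.64*a + 1.69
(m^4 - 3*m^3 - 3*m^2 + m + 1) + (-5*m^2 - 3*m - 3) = m^4 - 3*m^3 - 8*m^2 - 2*m - 2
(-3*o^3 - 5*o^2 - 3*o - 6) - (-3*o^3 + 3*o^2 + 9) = -8*o^2 - 3*o - 15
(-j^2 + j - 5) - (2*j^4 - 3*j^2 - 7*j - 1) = -2*j^4 + 2*j^2 + 8*j - 4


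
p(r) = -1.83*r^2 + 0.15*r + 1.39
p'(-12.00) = 44.07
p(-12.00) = -263.93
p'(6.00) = -21.81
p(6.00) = -63.59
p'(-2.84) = 10.54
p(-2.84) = -13.80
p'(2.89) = -10.43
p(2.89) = -13.46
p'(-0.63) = 2.46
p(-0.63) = 0.57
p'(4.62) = -16.76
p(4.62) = -36.98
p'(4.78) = -17.34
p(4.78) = -39.71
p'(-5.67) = 20.90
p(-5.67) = -58.29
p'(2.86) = -10.32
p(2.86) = -13.15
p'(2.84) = -10.24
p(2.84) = -12.94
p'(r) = 0.15 - 3.66*r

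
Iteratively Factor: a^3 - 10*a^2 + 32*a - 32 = (a - 2)*(a^2 - 8*a + 16) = (a - 4)*(a - 2)*(a - 4)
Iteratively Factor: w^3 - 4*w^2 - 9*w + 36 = (w - 4)*(w^2 - 9) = (w - 4)*(w - 3)*(w + 3)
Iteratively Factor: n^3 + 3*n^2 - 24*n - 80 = (n + 4)*(n^2 - n - 20) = (n + 4)^2*(n - 5)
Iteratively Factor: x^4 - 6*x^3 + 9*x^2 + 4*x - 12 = (x + 1)*(x^3 - 7*x^2 + 16*x - 12) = (x - 2)*(x + 1)*(x^2 - 5*x + 6) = (x - 2)^2*(x + 1)*(x - 3)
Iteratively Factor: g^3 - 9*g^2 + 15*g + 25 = (g - 5)*(g^2 - 4*g - 5) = (g - 5)^2*(g + 1)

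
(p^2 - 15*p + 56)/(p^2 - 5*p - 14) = (p - 8)/(p + 2)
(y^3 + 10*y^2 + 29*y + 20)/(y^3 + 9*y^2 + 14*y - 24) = (y^2 + 6*y + 5)/(y^2 + 5*y - 6)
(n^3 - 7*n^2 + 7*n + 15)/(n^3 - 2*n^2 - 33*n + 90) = (n + 1)/(n + 6)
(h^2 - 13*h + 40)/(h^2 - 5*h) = (h - 8)/h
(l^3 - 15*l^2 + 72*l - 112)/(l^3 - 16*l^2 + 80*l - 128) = (l - 7)/(l - 8)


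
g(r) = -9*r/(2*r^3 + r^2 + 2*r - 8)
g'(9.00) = 0.01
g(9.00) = -0.05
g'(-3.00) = -0.24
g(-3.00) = -0.46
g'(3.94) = 0.13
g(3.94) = -0.26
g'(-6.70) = -0.03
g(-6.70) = -0.10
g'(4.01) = 0.12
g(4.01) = -0.25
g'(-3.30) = -0.20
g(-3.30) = -0.39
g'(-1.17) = 0.18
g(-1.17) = -0.86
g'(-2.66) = -0.28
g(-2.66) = -0.55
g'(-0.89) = 0.50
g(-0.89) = -0.77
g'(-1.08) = 0.28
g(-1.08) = -0.84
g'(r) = -9*r*(-6*r^2 - 2*r - 2)/(2*r^3 + r^2 + 2*r - 8)^2 - 9/(2*r^3 + r^2 + 2*r - 8)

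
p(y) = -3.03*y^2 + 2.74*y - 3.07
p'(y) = 2.74 - 6.06*y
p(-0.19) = -3.70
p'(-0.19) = 3.89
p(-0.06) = -3.25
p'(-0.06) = 3.10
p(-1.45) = -13.41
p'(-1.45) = 11.53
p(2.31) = -12.91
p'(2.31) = -11.26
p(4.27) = -46.62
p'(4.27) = -23.14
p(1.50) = -5.78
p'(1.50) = -6.35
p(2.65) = -17.09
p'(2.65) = -13.32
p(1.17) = -4.01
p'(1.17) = -4.35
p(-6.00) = -128.59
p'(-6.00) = 39.10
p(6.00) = -95.71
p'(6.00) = -33.62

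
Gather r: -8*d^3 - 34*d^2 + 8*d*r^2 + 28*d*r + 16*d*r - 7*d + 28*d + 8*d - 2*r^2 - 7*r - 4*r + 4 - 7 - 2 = -8*d^3 - 34*d^2 + 29*d + r^2*(8*d - 2) + r*(44*d - 11) - 5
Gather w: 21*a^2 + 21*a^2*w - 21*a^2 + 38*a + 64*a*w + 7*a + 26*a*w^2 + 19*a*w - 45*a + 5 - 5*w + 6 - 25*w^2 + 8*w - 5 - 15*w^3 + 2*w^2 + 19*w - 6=-15*w^3 + w^2*(26*a - 23) + w*(21*a^2 + 83*a + 22)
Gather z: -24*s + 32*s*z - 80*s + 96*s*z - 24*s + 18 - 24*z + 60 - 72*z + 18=-128*s + z*(128*s - 96) + 96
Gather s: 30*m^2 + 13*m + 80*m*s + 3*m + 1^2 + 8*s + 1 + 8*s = 30*m^2 + 16*m + s*(80*m + 16) + 2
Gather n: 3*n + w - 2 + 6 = 3*n + w + 4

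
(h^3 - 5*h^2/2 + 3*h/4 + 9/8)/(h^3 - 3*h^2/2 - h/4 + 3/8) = (2*h - 3)/(2*h - 1)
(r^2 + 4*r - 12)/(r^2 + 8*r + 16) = (r^2 + 4*r - 12)/(r^2 + 8*r + 16)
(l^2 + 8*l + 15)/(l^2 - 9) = (l + 5)/(l - 3)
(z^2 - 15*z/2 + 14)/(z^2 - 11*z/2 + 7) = (z - 4)/(z - 2)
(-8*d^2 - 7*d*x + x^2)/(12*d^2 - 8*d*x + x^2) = (-8*d^2 - 7*d*x + x^2)/(12*d^2 - 8*d*x + x^2)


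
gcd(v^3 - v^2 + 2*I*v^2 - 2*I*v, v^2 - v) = v^2 - v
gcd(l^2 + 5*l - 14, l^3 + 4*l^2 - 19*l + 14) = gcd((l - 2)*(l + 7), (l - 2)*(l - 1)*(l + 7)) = l^2 + 5*l - 14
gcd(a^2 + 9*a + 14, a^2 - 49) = a + 7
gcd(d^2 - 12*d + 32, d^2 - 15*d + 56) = d - 8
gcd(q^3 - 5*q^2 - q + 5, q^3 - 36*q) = 1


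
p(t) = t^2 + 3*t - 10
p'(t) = 2*t + 3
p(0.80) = -6.96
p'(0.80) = 4.60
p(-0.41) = -11.06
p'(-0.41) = 2.18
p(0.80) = -6.96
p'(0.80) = 4.60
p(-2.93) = -10.21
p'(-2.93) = -2.86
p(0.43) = -8.53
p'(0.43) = 3.86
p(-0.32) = -10.86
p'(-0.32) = 2.36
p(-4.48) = -3.37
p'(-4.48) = -5.96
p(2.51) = 3.83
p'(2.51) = 8.02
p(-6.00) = 8.00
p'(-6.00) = -9.00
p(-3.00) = -10.00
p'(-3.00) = -3.00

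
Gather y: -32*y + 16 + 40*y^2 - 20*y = 40*y^2 - 52*y + 16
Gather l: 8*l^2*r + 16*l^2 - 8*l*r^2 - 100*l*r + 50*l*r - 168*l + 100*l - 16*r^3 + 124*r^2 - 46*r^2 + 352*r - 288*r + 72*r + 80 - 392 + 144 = l^2*(8*r + 16) + l*(-8*r^2 - 50*r - 68) - 16*r^3 + 78*r^2 + 136*r - 168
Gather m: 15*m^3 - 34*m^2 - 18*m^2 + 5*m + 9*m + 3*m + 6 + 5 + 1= 15*m^3 - 52*m^2 + 17*m + 12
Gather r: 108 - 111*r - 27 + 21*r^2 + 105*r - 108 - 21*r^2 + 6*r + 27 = 0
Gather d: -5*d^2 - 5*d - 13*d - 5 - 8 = -5*d^2 - 18*d - 13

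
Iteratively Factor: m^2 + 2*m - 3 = (m - 1)*(m + 3)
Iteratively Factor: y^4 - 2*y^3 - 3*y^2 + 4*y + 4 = (y - 2)*(y^3 - 3*y - 2) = (y - 2)*(y + 1)*(y^2 - y - 2) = (y - 2)^2*(y + 1)*(y + 1)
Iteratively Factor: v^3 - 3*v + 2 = (v - 1)*(v^2 + v - 2) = (v - 1)^2*(v + 2)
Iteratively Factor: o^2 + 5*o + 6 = (o + 3)*(o + 2)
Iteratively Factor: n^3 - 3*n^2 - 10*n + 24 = (n - 2)*(n^2 - n - 12) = (n - 2)*(n + 3)*(n - 4)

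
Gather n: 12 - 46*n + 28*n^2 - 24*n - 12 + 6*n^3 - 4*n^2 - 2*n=6*n^3 + 24*n^2 - 72*n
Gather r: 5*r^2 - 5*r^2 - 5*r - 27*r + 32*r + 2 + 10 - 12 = 0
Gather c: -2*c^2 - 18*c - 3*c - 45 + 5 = -2*c^2 - 21*c - 40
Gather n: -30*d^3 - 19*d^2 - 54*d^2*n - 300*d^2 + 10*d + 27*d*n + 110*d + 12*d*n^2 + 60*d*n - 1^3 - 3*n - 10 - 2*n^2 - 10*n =-30*d^3 - 319*d^2 + 120*d + n^2*(12*d - 2) + n*(-54*d^2 + 87*d - 13) - 11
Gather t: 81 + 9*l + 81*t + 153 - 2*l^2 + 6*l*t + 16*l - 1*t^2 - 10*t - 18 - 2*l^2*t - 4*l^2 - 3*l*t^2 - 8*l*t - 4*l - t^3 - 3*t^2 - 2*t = -6*l^2 + 21*l - t^3 + t^2*(-3*l - 4) + t*(-2*l^2 - 2*l + 69) + 216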